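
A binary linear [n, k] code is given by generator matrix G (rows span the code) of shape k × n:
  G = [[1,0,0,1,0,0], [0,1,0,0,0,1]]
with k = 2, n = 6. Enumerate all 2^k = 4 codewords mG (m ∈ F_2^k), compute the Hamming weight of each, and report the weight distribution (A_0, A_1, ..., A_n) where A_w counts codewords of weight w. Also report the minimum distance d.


Weight distribution: A_0 = 1, A_2 = 2, A_4 = 1. Minimum distance d = 2.

Enumerate all 2^2 = 4 messages m ∈ F_2^2.
For each, compute codeword c = mG in F_2^6, then tally its weight.
  m = 00 → c = 000000, weight = 0.
  m = 10 → c = 100100, weight = 2.
  m = 01 → c = 010001, weight = 2.
  m = 11 → c = 110101, weight = 4.
Tally weights:
  weight 0: 1 codewords.
  weight 2: 2 codewords.
  weight 4: 1 codewords.
Minimum distance d = smallest w > 0 with A_w > 0 = 2.
Sanity: Σ A_w = 4 = 2^2 = 4 ✓.


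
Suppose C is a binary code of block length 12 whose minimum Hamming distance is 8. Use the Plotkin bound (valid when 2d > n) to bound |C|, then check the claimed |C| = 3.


Plotkin bound M ≤ 4; given |C| = 3 ≤ bound (satisfied).

Check applicability: 2d = 16, n = 12.
2d − n = 4 > 0, so Plotkin applies.
Compute d/(2d−n) = 8/4 ≈ 2.0000.
⌊d/(2d−n)⌋ = 2.
Plotkin bound: M ≤ 2·2 = 4.
Given |C| = 3, check: satisfied.
This |C| is below the Plotkin bound.


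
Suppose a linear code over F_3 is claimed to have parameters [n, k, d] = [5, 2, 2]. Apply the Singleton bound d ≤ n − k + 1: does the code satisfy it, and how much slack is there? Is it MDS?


Singleton RHS = n − k + 1 = 4, slack = 2, bound satisfied, not MDS.

Singleton bound: d ≤ n − k + 1.
Here n = 5, k = 2, so n − k + 1 = 4.
Given d = 2, check d ≤ 4: YES.
Slack = (n − k + 1) − d = 2.
The code is NOT MDS (slack = 2 > 0).
Description: the claimed parameters are [5, 2, 2]_3; such a code would be non-MDS.


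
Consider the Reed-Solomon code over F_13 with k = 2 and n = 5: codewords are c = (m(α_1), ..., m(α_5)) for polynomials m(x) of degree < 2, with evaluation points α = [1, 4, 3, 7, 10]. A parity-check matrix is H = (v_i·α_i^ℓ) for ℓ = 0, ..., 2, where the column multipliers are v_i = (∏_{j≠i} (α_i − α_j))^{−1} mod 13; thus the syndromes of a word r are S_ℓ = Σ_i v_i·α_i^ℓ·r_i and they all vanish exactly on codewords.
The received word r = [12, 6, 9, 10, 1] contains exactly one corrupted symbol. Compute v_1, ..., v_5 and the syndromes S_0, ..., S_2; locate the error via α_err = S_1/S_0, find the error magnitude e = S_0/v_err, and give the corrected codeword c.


S = (3, 3, 3), error at position 1, error magnitude e = 10, c = [2, 6, 9, 10, 1].

Step 1: column multipliers v_i = (∏_{j≠i}(α_i − α_j))^{−1} mod 13.
  i = 1 (α = 1): (1−4)(1−3)(1−7)(1−10) = (−3)·(−2)·(−6)·(−9) = 324 ≡ 12, so v_1 = 12^{−1} = 12 (mod 13).
  i = 2 (α = 4): (4−1)(4−3)(4−7)(4−10) = 3·1·(−3)·(−6) = 54 ≡ 2, so v_2 = 2^{−1} = 7 (mod 13).
  i = 3 (α = 3): (3−1)(3−4)(3−7)(3−10) = 2·(−1)·(−4)·(−7) = −56 ≡ 9, so v_3 = 9^{−1} = 3 (mod 13).
  i = 4 (α = 7): (7−1)(7−4)(7−3)(7−10) = 6·3·4·(−3) = −216 ≡ 5, so v_4 = 5^{−1} = 8 (mod 13).
  i = 5 (α = 10): (10−1)(10−4)(10−3)(10−7) = 9·6·7·3 = 1134 ≡ 3, so v_5 = 3^{−1} = 9 (mod 13).
  v = [12, 7, 3, 8, 9].
Step 2: syndromes of r = [12, 6, 9, 10, 1] (all sums mod 13).
  S_0 = Σ v_i r_i = 12·12 + 7·6 + 3·9 + 8·10 + 9·1 = 302 ≡ 3.
  S_1 = Σ v_i α_i r_i = 12·1·12 + 7·4·6 + 3·3·9 + 8·7·10 + 9·10·1 = 1043 ≡ 3.
  α_i^2 mod 13 = [1, 3, 9, 10, 9].
  S_2 = Σ v_i α_i^2 r_i = 12·1·12 + 7·3·6 + 3·9·9 + 8·10·10 + 9·9·1 = 1394 ≡ 3.
  S = (3, 3, 3) ≠ 0, so r is not a codeword (an error is present).
Step 3: locate the error. For a single error e at position i, S_ℓ = v_i·e·α_i^ℓ, so α_err = S_1/S_0.
  S_0^{−1} = 3^{−1} = 9 (mod 13), so α_err = 3·9 = 27 ≡ 1 = α_1. Error position i = 1.
  Consistency check: S_2/S_1 = 3·9 = 27 ≡ 1 = α_err ✓ (single-error assumption holds).
Step 4: error magnitude e = S_0/v_1 = S_0·∏_{j≠1}(α_1 − α_j) = 3·12 = 36 ≡ 10 (mod 13).
Step 5: correct position 1: c_1 = r_1 − e = 12 − 10 ≡ 2 (mod 13). Hence c = [2, 6, 9, 10, 1].
  Check: interpolating c through the α_i gives m(x) = 5 + 10·x (degree < 2) with m(α_i) = c_i for every i, so c is indeed a codeword.


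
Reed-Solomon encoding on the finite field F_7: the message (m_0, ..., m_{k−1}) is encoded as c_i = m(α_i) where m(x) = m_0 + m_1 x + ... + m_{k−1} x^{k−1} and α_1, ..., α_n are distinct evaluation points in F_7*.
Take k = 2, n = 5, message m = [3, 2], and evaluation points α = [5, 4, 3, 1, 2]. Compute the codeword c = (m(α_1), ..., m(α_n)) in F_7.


c = [6, 4, 2, 5, 0]

Message polynomial: m(x) = 3 + 2·x (mod 7).
For each evaluation point α_i, compute m(α_i) mod 7:
  α_1 = 5: Horner steps 2 → 6, so m(5) = 6.
  α_2 = 4: Horner steps 2 → 4, so m(4) = 4.
  α_3 = 3: Horner steps 2 → 2, so m(3) = 2.
  α_4 = 1: Horner steps 2 → 5, so m(1) = 5.
  α_5 = 2: Horner steps 2 → 0, so m(2) = 0.
Codeword c = [6, 4, 2, 5, 0] ∈ F_7^5.


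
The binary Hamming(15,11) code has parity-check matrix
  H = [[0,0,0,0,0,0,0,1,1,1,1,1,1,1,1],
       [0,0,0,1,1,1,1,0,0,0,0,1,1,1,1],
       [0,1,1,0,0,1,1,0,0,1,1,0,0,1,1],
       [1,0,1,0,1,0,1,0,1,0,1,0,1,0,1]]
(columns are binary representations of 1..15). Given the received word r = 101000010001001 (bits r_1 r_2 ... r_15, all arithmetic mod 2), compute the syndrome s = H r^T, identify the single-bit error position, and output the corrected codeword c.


s = (1, 0, 0, 1)^T, error position = 9, corrected codeword c = 101000011001001

Compute s = H r^T mod 2 one row at a time:
  s_1 = 1 + 0 + 0 + 0 + 1 + 0 + 0 + 1 = 3 ≡ 1 (mod 2).
  s_2 = 0 + 0 + 0 + 0 + 1 + 0 + 0 + 1 = 2 ≡ 0 (mod 2).
  s_3 = 0 + 1 + 0 + 0 + 0 + 0 + 0 + 1 = 2 ≡ 0 (mod 2).
  s_4 = 1 + 1 + 0 + 0 + 0 + 0 + 0 + 1 = 3 ≡ 1 (mod 2).
s = (1, 0, 0, 1)^T — this equals column 9 of H (binary 1001), so error is at position 9.
Correct: flip bit 9 of r = 101000010001001 to get c = 101000011001001.


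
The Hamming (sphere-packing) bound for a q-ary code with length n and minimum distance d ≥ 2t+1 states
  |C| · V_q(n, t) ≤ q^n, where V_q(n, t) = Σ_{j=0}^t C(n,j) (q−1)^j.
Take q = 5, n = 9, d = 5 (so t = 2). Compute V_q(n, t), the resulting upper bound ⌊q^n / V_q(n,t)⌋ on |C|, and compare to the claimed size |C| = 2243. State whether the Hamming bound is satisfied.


V_q(n, t) = 613, q^n = 1953125, Hamming bound = 3186, |C| = 2243 ≤ bound (satisfied).

Step 1: Compute V_q(n, t) = Σ_{j=0}^2 C(n, j) (q−1)^j.
  j = 0: C(9,0)·(4)^0 = 1·1 = 1.
  j = 1: C(9,1)·(4)^1 = 9·4 = 36.
  j = 2: C(9,2)·(4)^2 = 36·16 = 576.
  V_q(n, t) = 1 + 36 + 576 = 613.
Step 2: q^n = 5^9 = 1953125.
Step 3: Hamming bound ⌊q^n / V_q(n,t)⌋ = ⌊1953125/613⌋ = 3186.
Step 4: Compare |C| = 2243 to 3186: satisfied.
The claimed |C| lies below the Hamming bound.


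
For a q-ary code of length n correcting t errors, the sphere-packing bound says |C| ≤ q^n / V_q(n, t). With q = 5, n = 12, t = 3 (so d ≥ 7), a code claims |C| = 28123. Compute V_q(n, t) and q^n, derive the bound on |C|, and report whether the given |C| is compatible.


V_q(n, t) = 15185, q^n = 244140625, Hamming bound = 16077, |C| = 28123 > bound (violated).

Step 1: Compute V_q(n, t) = Σ_{j=0}^3 C(n, j) (q−1)^j.
  j = 0: C(12,0)·(4)^0 = 1·1 = 1.
  j = 1: C(12,1)·(4)^1 = 12·4 = 48.
  j = 2: C(12,2)·(4)^2 = 66·16 = 1056.
  j = 3: C(12,3)·(4)^3 = 220·64 = 14080.
  V_q(n, t) = 1 + 48 + 1056 + 14080 = 15185.
Step 2: q^n = 5^12 = 244140625.
Step 3: Hamming bound ⌊q^n / V_q(n,t)⌋ = ⌊244140625/15185⌋ = 16077.
Step 4: Compare |C| = 28123 to 16077: violated.
The claimed |C| lies above the Hamming bound, so no 5-ary code of length 12 with d ≥ 7 can have 28123 codewords.


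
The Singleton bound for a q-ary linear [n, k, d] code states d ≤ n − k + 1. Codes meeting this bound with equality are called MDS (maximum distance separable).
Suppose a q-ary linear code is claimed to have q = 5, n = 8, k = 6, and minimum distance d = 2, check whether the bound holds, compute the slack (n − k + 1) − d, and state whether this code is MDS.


Singleton RHS = n − k + 1 = 3, slack = 1, bound satisfied, not MDS.

Singleton bound: d ≤ n − k + 1.
Here n = 8, k = 6, so n − k + 1 = 3.
Given d = 2, check d ≤ 3: YES.
Slack = (n − k + 1) − d = 1.
The code is NOT MDS (slack = 1 > 0).
Description: the claimed parameters are [8, 6, 2]_5; such a code would be non-MDS.


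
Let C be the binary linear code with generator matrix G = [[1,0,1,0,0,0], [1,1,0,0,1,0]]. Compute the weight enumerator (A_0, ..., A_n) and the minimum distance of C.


Weight distribution: A_0 = 1, A_2 = 1, A_3 = 2. Minimum distance d = 2.

Enumerate all 2^2 = 4 messages m ∈ F_2^2.
For each, compute codeword c = mG in F_2^6, then tally its weight.
  m = 00 → c = 000000, weight = 0.
  m = 10 → c = 101000, weight = 2.
  m = 01 → c = 110010, weight = 3.
  m = 11 → c = 011010, weight = 3.
Tally weights:
  weight 0: 1 codewords.
  weight 2: 1 codewords.
  weight 3: 2 codewords.
Minimum distance d = smallest w > 0 with A_w > 0 = 2.
Sanity: Σ A_w = 4 = 2^2 = 4 ✓.


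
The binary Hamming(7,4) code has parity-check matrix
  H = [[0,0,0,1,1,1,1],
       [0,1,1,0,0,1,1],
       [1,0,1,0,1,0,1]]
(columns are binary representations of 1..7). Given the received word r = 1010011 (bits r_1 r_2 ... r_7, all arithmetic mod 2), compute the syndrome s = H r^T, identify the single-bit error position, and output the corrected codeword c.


s = (0, 1, 1)^T, error position = 3, corrected codeword c = 1000011

Compute s = H r^T mod 2 one row at a time:
  s_1 = 0 + 0 + 1 + 1 = 2 ≡ 0 (mod 2).
  s_2 = 0 + 1 + 1 + 1 = 3 ≡ 1 (mod 2).
  s_3 = 1 + 1 + 0 + 1 = 3 ≡ 1 (mod 2).
s = (0, 1, 1)^T — this equals column 3 of H (binary 011), so error is at position 3.
Correct: flip bit 3 of r = 1010011 to get c = 1000011.


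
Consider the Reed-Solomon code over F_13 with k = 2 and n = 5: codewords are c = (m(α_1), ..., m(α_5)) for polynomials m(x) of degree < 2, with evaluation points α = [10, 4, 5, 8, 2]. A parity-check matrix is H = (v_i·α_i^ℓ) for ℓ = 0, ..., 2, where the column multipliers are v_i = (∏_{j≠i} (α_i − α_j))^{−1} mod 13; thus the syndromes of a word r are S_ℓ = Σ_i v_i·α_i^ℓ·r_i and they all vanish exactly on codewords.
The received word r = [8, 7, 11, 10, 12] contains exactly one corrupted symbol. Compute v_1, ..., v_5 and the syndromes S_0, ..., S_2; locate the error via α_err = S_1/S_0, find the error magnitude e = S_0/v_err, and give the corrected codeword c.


S = (10, 9, 12), error at position 1, error magnitude e = 3, c = [5, 7, 11, 10, 12].

Step 1: column multipliers v_i = (∏_{j≠i}(α_i − α_j))^{−1} mod 13.
  i = 1 (α = 10): (10−4)(10−5)(10−8)(10−2) = 6·5·2·8 = 480 ≡ 12, so v_1 = 12^{−1} = 12 (mod 13).
  i = 2 (α = 4): (4−10)(4−5)(4−8)(4−2) = (−6)·(−1)·(−4)·2 = −48 ≡ 4, so v_2 = 4^{−1} = 10 (mod 13).
  i = 3 (α = 5): (5−10)(5−4)(5−8)(5−2) = (−5)·1·(−3)·3 = 45 ≡ 6, so v_3 = 6^{−1} = 11 (mod 13).
  i = 4 (α = 8): (8−10)(8−4)(8−5)(8−2) = (−2)·4·3·6 = −144 ≡ 12, so v_4 = 12^{−1} = 12 (mod 13).
  i = 5 (α = 2): (2−10)(2−4)(2−5)(2−8) = (−8)·(−2)·(−3)·(−6) = 288 ≡ 2, so v_5 = 2^{−1} = 7 (mod 13).
  v = [12, 10, 11, 12, 7].
Step 2: syndromes of r = [8, 7, 11, 10, 12] (all sums mod 13).
  S_0 = Σ v_i r_i = 12·8 + 10·7 + 11·11 + 12·10 + 7·12 = 491 ≡ 10.
  S_1 = Σ v_i α_i r_i = 12·10·8 + 10·4·7 + 11·5·11 + 12·8·10 + 7·2·12 = 2973 ≡ 9.
  α_i^2 mod 13 = [9, 3, 12, 12, 4].
  S_2 = Σ v_i α_i^2 r_i = 12·9·8 + 10·3·7 + 11·12·11 + 12·12·10 + 7·4·12 = 4302 ≡ 12.
  S = (10, 9, 12) ≠ 0, so r is not a codeword (an error is present).
Step 3: locate the error. For a single error e at position i, S_ℓ = v_i·e·α_i^ℓ, so α_err = S_1/S_0.
  S_0^{−1} = 10^{−1} = 4 (mod 13), so α_err = 9·4 = 36 ≡ 10 = α_1. Error position i = 1.
  Consistency check: S_2/S_1 = 12·3 = 36 ≡ 10 = α_err ✓ (single-error assumption holds).
Step 4: error magnitude e = S_0/v_1 = S_0·∏_{j≠1}(α_1 − α_j) = 10·12 = 120 ≡ 3 (mod 13).
Step 5: correct position 1: c_1 = r_1 − e = 8 − 3 ≡ 5 (mod 13). Hence c = [5, 7, 11, 10, 12].
  Check: interpolating c through the α_i gives m(x) = 4 + 4·x (degree < 2) with m(α_i) = c_i for every i, so c is indeed a codeword.


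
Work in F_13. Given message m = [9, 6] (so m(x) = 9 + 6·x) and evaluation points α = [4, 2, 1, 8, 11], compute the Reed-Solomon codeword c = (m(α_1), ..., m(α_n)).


c = [7, 8, 2, 5, 10]

Message polynomial: m(x) = 9 + 6·x (mod 13).
For each evaluation point α_i, compute m(α_i) mod 13:
  α_1 = 4: Horner steps 6 → 7, so m(4) = 7.
  α_2 = 2: Horner steps 6 → 8, so m(2) = 8.
  α_3 = 1: Horner steps 6 → 2, so m(1) = 2.
  α_4 = 8: Horner steps 6 → 5, so m(8) = 5.
  α_5 = 11: Horner steps 6 → 10, so m(11) = 10.
Codeword c = [7, 8, 2, 5, 10] ∈ F_13^5.


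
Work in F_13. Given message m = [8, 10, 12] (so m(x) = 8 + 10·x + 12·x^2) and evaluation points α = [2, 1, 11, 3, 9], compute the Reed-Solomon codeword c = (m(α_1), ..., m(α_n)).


c = [11, 4, 10, 3, 4]

Message polynomial: m(x) = 8 + 10·x + 12·x^2 (mod 13).
For each evaluation point α_i, compute m(α_i) mod 13:
  α_1 = 2: Horner steps 12 → 8 → 11, so m(2) = 11.
  α_2 = 1: Horner steps 12 → 9 → 4, so m(1) = 4.
  α_3 = 11: Horner steps 12 → 12 → 10, so m(11) = 10.
  α_4 = 3: Horner steps 12 → 7 → 3, so m(3) = 3.
  α_5 = 9: Horner steps 12 → 1 → 4, so m(9) = 4.
Codeword c = [11, 4, 10, 3, 4] ∈ F_13^5.


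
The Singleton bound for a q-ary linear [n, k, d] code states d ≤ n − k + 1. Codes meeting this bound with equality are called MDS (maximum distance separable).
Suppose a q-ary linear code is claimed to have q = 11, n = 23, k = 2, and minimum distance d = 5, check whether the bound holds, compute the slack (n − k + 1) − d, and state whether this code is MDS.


Singleton RHS = n − k + 1 = 22, slack = 17, bound satisfied, not MDS.

Singleton bound: d ≤ n − k + 1.
Here n = 23, k = 2, so n − k + 1 = 22.
Given d = 5, check d ≤ 22: YES.
Slack = (n − k + 1) − d = 17.
The code is NOT MDS (slack = 17 > 0).
Description: the claimed parameters are [23, 2, 5]_11; such a code would be non-MDS.


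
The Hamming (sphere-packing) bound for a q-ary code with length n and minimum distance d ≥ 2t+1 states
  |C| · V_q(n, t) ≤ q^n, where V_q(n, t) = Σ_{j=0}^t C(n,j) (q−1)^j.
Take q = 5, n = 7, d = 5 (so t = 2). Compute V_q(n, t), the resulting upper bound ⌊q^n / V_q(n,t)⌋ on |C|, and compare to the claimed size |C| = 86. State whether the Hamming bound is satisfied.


V_q(n, t) = 365, q^n = 78125, Hamming bound = 214, |C| = 86 ≤ bound (satisfied).

Step 1: Compute V_q(n, t) = Σ_{j=0}^2 C(n, j) (q−1)^j.
  j = 0: C(7,0)·(4)^0 = 1·1 = 1.
  j = 1: C(7,1)·(4)^1 = 7·4 = 28.
  j = 2: C(7,2)·(4)^2 = 21·16 = 336.
  V_q(n, t) = 1 + 28 + 336 = 365.
Step 2: q^n = 5^7 = 78125.
Step 3: Hamming bound ⌊q^n / V_q(n,t)⌋ = ⌊78125/365⌋ = 214.
Step 4: Compare |C| = 86 to 214: satisfied.
The claimed |C| lies below the Hamming bound.


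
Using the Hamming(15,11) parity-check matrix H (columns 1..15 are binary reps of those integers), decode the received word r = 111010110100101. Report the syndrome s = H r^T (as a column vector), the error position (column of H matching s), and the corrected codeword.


s = (0, 0, 1, 0)^T, error position = 2, corrected codeword c = 101010110100101

Compute s = H r^T mod 2 one row at a time:
  s_1 = 1 + 0 + 1 + 0 + 0 + 1 + 0 + 1 = 4 ≡ 0 (mod 2).
  s_2 = 0 + 1 + 0 + 1 + 0 + 1 + 0 + 1 = 4 ≡ 0 (mod 2).
  s_3 = 1 + 1 + 0 + 1 + 1 + 0 + 0 + 1 = 5 ≡ 1 (mod 2).
  s_4 = 1 + 1 + 1 + 1 + 0 + 0 + 1 + 1 = 6 ≡ 0 (mod 2).
s = (0, 0, 1, 0)^T — this equals column 2 of H (binary 0010), so error is at position 2.
Correct: flip bit 2 of r = 111010110100101 to get c = 101010110100101.


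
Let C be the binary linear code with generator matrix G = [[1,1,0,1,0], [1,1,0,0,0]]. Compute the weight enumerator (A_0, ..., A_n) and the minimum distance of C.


Weight distribution: A_0 = 1, A_1 = 1, A_2 = 1, A_3 = 1. Minimum distance d = 1.

Enumerate all 2^2 = 4 messages m ∈ F_2^2.
For each, compute codeword c = mG in F_2^5, then tally its weight.
  m = 00 → c = 00000, weight = 0.
  m = 10 → c = 11010, weight = 3.
  m = 01 → c = 11000, weight = 2.
  m = 11 → c = 00010, weight = 1.
Tally weights:
  weight 0: 1 codewords.
  weight 1: 1 codewords.
  weight 2: 1 codewords.
  weight 3: 1 codewords.
Minimum distance d = smallest w > 0 with A_w > 0 = 1.
Sanity: Σ A_w = 4 = 2^2 = 4 ✓.


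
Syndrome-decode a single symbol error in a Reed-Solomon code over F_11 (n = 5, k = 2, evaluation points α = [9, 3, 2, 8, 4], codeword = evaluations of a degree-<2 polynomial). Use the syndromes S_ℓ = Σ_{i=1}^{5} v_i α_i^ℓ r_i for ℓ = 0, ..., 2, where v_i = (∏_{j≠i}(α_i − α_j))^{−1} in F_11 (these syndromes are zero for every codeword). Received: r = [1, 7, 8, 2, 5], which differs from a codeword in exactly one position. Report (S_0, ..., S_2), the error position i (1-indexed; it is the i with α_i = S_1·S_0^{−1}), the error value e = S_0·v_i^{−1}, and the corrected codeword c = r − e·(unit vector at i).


S = (3, 1, 4), error at position 5, error magnitude e = 10, c = [1, 7, 8, 2, 6].

Step 1: column multipliers v_i = (∏_{j≠i}(α_i − α_j))^{−1} mod 11.
  i = 1 (α = 9): (9−3)(9−2)(9−8)(9−4) = 6·7·1·5 = 210 ≡ 1, so v_1 = 1^{−1} = 1 (mod 11).
  i = 2 (α = 3): (3−9)(3−2)(3−8)(3−4) = (−6)·1·(−5)·(−1) = −30 ≡ 3, so v_2 = 3^{−1} = 4 (mod 11).
  i = 3 (α = 2): (2−9)(2−3)(2−8)(2−4) = (−7)·(−1)·(−6)·(−2) = 84 ≡ 7, so v_3 = 7^{−1} = 8 (mod 11).
  i = 4 (α = 8): (8−9)(8−3)(8−2)(8−4) = (−1)·5·6·4 = −120 ≡ 1, so v_4 = 1^{−1} = 1 (mod 11).
  i = 5 (α = 4): (4−9)(4−3)(4−2)(4−8) = (−5)·1·2·(−4) = 40 ≡ 7, so v_5 = 7^{−1} = 8 (mod 11).
  v = [1, 4, 8, 1, 8].
Step 2: syndromes of r = [1, 7, 8, 2, 5] (all sums mod 11).
  S_0 = Σ v_i r_i = 1·1 + 4·7 + 8·8 + 1·2 + 8·5 = 135 ≡ 3.
  S_1 = Σ v_i α_i r_i = 1·9·1 + 4·3·7 + 8·2·8 + 1·8·2 + 8·4·5 = 397 ≡ 1.
  α_i^2 mod 11 = [4, 9, 4, 9, 5].
  S_2 = Σ v_i α_i^2 r_i = 1·4·1 + 4·9·7 + 8·4·8 + 1·9·2 + 8·5·5 = 730 ≡ 4.
  S = (3, 1, 4) ≠ 0, so r is not a codeword (an error is present).
Step 3: locate the error. For a single error e at position i, S_ℓ = v_i·e·α_i^ℓ, so α_err = S_1/S_0.
  S_0^{−1} = 3^{−1} = 4 (mod 11), so α_err = 1·4 = 4 ≡ 4 = α_5. Error position i = 5.
  Consistency check: S_2/S_1 = 4·1 = 4 ≡ 4 = α_err ✓ (single-error assumption holds).
Step 4: error magnitude e = S_0/v_5 = S_0·∏_{j≠5}(α_5 − α_j) = 3·7 = 21 ≡ 10 (mod 11).
Step 5: correct position 5: c_5 = r_5 − e = 5 − 10 ≡ 6 (mod 11). Hence c = [1, 7, 8, 2, 6].
  Check: interpolating c through the α_i gives m(x) = 10 + 10·x (degree < 2) with m(α_i) = c_i for every i, so c is indeed a codeword.


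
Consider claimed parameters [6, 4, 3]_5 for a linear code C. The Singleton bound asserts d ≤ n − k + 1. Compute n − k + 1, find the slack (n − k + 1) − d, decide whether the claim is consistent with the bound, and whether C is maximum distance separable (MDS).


Singleton RHS = n − k + 1 = 3, slack = 0, bound satisfied, MDS.

Singleton bound: d ≤ n − k + 1.
Here n = 6, k = 4, so n − k + 1 = 3.
Given d = 3, check d ≤ 3: YES.
Slack = (n − k + 1) − d = 0.
The code is MDS (slack = 0).
Description: the claimed parameters are [6, 4, 3]_5; such a code would be MDS (meets Singleton bound).


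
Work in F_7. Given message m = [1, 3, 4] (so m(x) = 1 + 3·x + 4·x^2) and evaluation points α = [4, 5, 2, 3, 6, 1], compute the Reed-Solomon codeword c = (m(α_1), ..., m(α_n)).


c = [0, 4, 2, 4, 2, 1]

Message polynomial: m(x) = 1 + 3·x + 4·x^2 (mod 7).
For each evaluation point α_i, compute m(α_i) mod 7:
  α_1 = 4: Horner steps 4 → 5 → 0, so m(4) = 0.
  α_2 = 5: Horner steps 4 → 2 → 4, so m(5) = 4.
  α_3 = 2: Horner steps 4 → 4 → 2, so m(2) = 2.
  α_4 = 3: Horner steps 4 → 1 → 4, so m(3) = 4.
  α_5 = 6: Horner steps 4 → 6 → 2, so m(6) = 2.
  α_6 = 1: Horner steps 4 → 0 → 1, so m(1) = 1.
Codeword c = [0, 4, 2, 4, 2, 1] ∈ F_7^6.


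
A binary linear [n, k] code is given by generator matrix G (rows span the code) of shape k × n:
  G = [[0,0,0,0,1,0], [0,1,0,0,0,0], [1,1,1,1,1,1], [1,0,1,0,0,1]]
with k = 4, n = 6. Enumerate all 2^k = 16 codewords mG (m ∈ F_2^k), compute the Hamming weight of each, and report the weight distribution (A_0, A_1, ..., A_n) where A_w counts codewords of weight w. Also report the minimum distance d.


Weight distribution: A_0 = 1, A_1 = 3, A_2 = 3, A_3 = 2, A_4 = 3, A_5 = 3, A_6 = 1. Minimum distance d = 1.

Enumerate all 2^4 = 16 messages m ∈ F_2^4.
For each, compute codeword c = mG in F_2^6, then tally its weight.
  m = 0000 → c = 000000, weight = 0.
  m = 1000 → c = 000010, weight = 1.
  m = 0100 → c = 010000, weight = 1.
  m = 1100 → c = 010010, weight = 2.
  m = 0010 → c = 111111, weight = 6.
  m = 1010 → c = 111101, weight = 5.
  m = 0110 → c = 101111, weight = 5.
  m = 1110 → c = 101101, weight = 4.
  m = 0001 → c = 101001, weight = 3.
  m = 1001 → c = 101011, weight = 4.
  m = 0101 → c = 111001, weight = 4.
  m = 1101 → c = 111011, weight = 5.
  m = 0011 → c = 010110, weight = 3.
  m = 1011 → c = 010100, weight = 2.
  m = 0111 → c = 000110, weight = 2.
  m = 1111 → c = 000100, weight = 1.
Tally weights:
  weight 0: 1 codewords.
  weight 1: 3 codewords.
  weight 2: 3 codewords.
  weight 3: 2 codewords.
  weight 4: 3 codewords.
  weight 5: 3 codewords.
  weight 6: 1 codewords.
Minimum distance d = smallest w > 0 with A_w > 0 = 1.
Sanity: Σ A_w = 16 = 2^4 = 16 ✓.


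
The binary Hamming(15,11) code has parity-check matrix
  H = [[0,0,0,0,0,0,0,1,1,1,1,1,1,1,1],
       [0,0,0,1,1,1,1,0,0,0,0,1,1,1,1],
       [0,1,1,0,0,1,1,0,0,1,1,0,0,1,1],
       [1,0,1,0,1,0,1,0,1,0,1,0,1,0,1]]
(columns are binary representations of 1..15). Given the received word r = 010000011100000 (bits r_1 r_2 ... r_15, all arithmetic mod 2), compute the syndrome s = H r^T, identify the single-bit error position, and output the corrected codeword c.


s = (1, 0, 0, 1)^T, error position = 9, corrected codeword c = 010000010100000

Compute s = H r^T mod 2 one row at a time:
  s_1 = 1 + 1 + 1 + 0 + 0 + 0 + 0 + 0 = 3 ≡ 1 (mod 2).
  s_2 = 0 + 0 + 0 + 0 + 0 + 0 + 0 + 0 = 0 ≡ 0 (mod 2).
  s_3 = 1 + 0 + 0 + 0 + 1 + 0 + 0 + 0 = 2 ≡ 0 (mod 2).
  s_4 = 0 + 0 + 0 + 0 + 1 + 0 + 0 + 0 = 1 ≡ 1 (mod 2).
s = (1, 0, 0, 1)^T — this equals column 9 of H (binary 1001), so error is at position 9.
Correct: flip bit 9 of r = 010000011100000 to get c = 010000010100000.


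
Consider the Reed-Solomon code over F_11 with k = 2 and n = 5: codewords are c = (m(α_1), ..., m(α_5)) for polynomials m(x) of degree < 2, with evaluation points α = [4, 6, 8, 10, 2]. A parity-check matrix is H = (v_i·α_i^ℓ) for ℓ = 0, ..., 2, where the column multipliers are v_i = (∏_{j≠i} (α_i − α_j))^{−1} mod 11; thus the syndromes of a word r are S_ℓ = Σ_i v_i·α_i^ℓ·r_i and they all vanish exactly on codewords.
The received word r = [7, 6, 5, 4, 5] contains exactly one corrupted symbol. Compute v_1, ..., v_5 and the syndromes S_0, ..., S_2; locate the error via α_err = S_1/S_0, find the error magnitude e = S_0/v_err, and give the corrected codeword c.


S = (3, 6, 1), error at position 5, error magnitude e = 8, c = [7, 6, 5, 4, 8].

Step 1: column multipliers v_i = (∏_{j≠i}(α_i − α_j))^{−1} mod 11.
  i = 1 (α = 4): (4−6)(4−8)(4−10)(4−2) = (−2)·(−4)·(−6)·2 = −96 ≡ 3, so v_1 = 3^{−1} = 4 (mod 11).
  i = 2 (α = 6): (6−4)(6−8)(6−10)(6−2) = 2·(−2)·(−4)·4 = 64 ≡ 9, so v_2 = 9^{−1} = 5 (mod 11).
  i = 3 (α = 8): (8−4)(8−6)(8−10)(8−2) = 4·2·(−2)·6 = −96 ≡ 3, so v_3 = 3^{−1} = 4 (mod 11).
  i = 4 (α = 10): (10−4)(10−6)(10−8)(10−2) = 6·4·2·8 = 384 ≡ 10, so v_4 = 10^{−1} = 10 (mod 11).
  i = 5 (α = 2): (2−4)(2−6)(2−8)(2−10) = (−2)·(−4)·(−6)·(−8) = 384 ≡ 10, so v_5 = 10^{−1} = 10 (mod 11).
  v = [4, 5, 4, 10, 10].
Step 2: syndromes of r = [7, 6, 5, 4, 5] (all sums mod 11).
  S_0 = Σ v_i r_i = 4·7 + 5·6 + 4·5 + 10·4 + 10·5 = 168 ≡ 3.
  S_1 = Σ v_i α_i r_i = 4·4·7 + 5·6·6 + 4·8·5 + 10·10·4 + 10·2·5 = 952 ≡ 6.
  α_i^2 mod 11 = [5, 3, 9, 1, 4].
  S_2 = Σ v_i α_i^2 r_i = 4·5·7 + 5·3·6 + 4·9·5 + 10·1·4 + 10·4·5 = 650 ≡ 1.
  S = (3, 6, 1) ≠ 0, so r is not a codeword (an error is present).
Step 3: locate the error. For a single error e at position i, S_ℓ = v_i·e·α_i^ℓ, so α_err = S_1/S_0.
  S_0^{−1} = 3^{−1} = 4 (mod 11), so α_err = 6·4 = 24 ≡ 2 = α_5. Error position i = 5.
  Consistency check: S_2/S_1 = 1·2 = 2 ≡ 2 = α_err ✓ (single-error assumption holds).
Step 4: error magnitude e = S_0/v_5 = S_0·∏_{j≠5}(α_5 − α_j) = 3·10 = 30 ≡ 8 (mod 11).
Step 5: correct position 5: c_5 = r_5 − e = 5 − 8 ≡ 8 (mod 11). Hence c = [7, 6, 5, 4, 8].
  Check: interpolating c through the α_i gives m(x) = 9 + 5·x (degree < 2) with m(α_i) = c_i for every i, so c is indeed a codeword.


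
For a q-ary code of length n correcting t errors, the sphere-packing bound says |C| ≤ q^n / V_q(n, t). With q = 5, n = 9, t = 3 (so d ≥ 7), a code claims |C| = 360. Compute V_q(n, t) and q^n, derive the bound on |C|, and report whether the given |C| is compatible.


V_q(n, t) = 5989, q^n = 1953125, Hamming bound = 326, |C| = 360 > bound (violated).

Step 1: Compute V_q(n, t) = Σ_{j=0}^3 C(n, j) (q−1)^j.
  j = 0: C(9,0)·(4)^0 = 1·1 = 1.
  j = 1: C(9,1)·(4)^1 = 9·4 = 36.
  j = 2: C(9,2)·(4)^2 = 36·16 = 576.
  j = 3: C(9,3)·(4)^3 = 84·64 = 5376.
  V_q(n, t) = 1 + 36 + 576 + 5376 = 5989.
Step 2: q^n = 5^9 = 1953125.
Step 3: Hamming bound ⌊q^n / V_q(n,t)⌋ = ⌊1953125/5989⌋ = 326.
Step 4: Compare |C| = 360 to 326: violated.
The claimed |C| lies above the Hamming bound, so no 5-ary code of length 9 with d ≥ 7 can have 360 codewords.


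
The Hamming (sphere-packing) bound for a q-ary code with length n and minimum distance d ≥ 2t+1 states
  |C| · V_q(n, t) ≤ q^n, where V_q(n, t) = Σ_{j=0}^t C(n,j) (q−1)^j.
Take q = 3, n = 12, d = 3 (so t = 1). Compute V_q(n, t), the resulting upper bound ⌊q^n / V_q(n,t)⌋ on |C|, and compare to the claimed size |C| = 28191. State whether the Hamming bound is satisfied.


V_q(n, t) = 25, q^n = 531441, Hamming bound = 21257, |C| = 28191 > bound (violated).

Step 1: Compute V_q(n, t) = Σ_{j=0}^1 C(n, j) (q−1)^j.
  j = 0: C(12,0)·(2)^0 = 1·1 = 1.
  j = 1: C(12,1)·(2)^1 = 12·2 = 24.
  V_q(n, t) = 1 + 24 = 25.
Step 2: q^n = 3^12 = 531441.
Step 3: Hamming bound ⌊q^n / V_q(n,t)⌋ = ⌊531441/25⌋ = 21257.
Step 4: Compare |C| = 28191 to 21257: violated.
The claimed |C| lies above the Hamming bound, so no 3-ary code of length 12 with d ≥ 3 can have 28191 codewords.


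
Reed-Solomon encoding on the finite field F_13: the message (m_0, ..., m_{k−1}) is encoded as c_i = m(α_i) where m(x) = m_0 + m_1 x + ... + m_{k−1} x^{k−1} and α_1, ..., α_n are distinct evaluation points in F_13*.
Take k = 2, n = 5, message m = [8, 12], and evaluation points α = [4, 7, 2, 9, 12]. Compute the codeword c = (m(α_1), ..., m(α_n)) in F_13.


c = [4, 1, 6, 12, 9]

Message polynomial: m(x) = 8 + 12·x (mod 13).
For each evaluation point α_i, compute m(α_i) mod 13:
  α_1 = 4: Horner steps 12 → 4, so m(4) = 4.
  α_2 = 7: Horner steps 12 → 1, so m(7) = 1.
  α_3 = 2: Horner steps 12 → 6, so m(2) = 6.
  α_4 = 9: Horner steps 12 → 12, so m(9) = 12.
  α_5 = 12: Horner steps 12 → 9, so m(12) = 9.
Codeword c = [4, 1, 6, 12, 9] ∈ F_13^5.


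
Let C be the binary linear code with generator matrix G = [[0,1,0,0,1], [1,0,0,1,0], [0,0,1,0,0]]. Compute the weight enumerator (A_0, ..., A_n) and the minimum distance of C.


Weight distribution: A_0 = 1, A_1 = 1, A_2 = 2, A_3 = 2, A_4 = 1, A_5 = 1. Minimum distance d = 1.

Enumerate all 2^3 = 8 messages m ∈ F_2^3.
For each, compute codeword c = mG in F_2^5, then tally its weight.
  m = 000 → c = 00000, weight = 0.
  m = 100 → c = 01001, weight = 2.
  m = 010 → c = 10010, weight = 2.
  m = 110 → c = 11011, weight = 4.
  m = 001 → c = 00100, weight = 1.
  m = 101 → c = 01101, weight = 3.
  m = 011 → c = 10110, weight = 3.
  m = 111 → c = 11111, weight = 5.
Tally weights:
  weight 0: 1 codewords.
  weight 1: 1 codewords.
  weight 2: 2 codewords.
  weight 3: 2 codewords.
  weight 4: 1 codewords.
  weight 5: 1 codewords.
Minimum distance d = smallest w > 0 with A_w > 0 = 1.
Sanity: Σ A_w = 8 = 2^3 = 8 ✓.


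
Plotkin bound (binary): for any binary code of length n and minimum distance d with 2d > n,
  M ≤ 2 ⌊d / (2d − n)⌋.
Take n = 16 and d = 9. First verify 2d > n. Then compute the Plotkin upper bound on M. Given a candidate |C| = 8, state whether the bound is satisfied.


Plotkin bound M ≤ 8; given |C| = 8 ≤ bound (satisfied).

Check applicability: 2d = 18, n = 16.
2d − n = 2 > 0, so Plotkin applies.
Compute d/(2d−n) = 9/2 ≈ 4.5000.
⌊d/(2d−n)⌋ = 4.
Plotkin bound: M ≤ 2·4 = 8.
Given |C| = 8, check: satisfied.
This |C| is at the Plotkin bound.


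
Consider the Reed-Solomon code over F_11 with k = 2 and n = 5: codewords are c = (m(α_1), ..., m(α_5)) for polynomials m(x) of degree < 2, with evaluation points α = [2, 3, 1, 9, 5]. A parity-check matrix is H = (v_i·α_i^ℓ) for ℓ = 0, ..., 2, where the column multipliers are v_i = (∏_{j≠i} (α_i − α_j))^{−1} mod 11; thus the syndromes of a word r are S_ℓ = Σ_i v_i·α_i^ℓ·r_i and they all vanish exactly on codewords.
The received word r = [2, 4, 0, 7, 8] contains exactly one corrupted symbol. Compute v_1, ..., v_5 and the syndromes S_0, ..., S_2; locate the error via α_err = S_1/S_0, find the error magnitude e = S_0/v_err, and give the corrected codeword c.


S = (1, 9, 4), error at position 4, error magnitude e = 2, c = [2, 4, 0, 5, 8].

Step 1: column multipliers v_i = (∏_{j≠i}(α_i − α_j))^{−1} mod 11.
  i = 1 (α = 2): (2−3)(2−1)(2−9)(2−5) = (−1)·1·(−7)·(−3) = −21 ≡ 1, so v_1 = 1^{−1} = 1 (mod 11).
  i = 2 (α = 3): (3−2)(3−1)(3−9)(3−5) = 1·2·(−6)·(−2) = 24 ≡ 2, so v_2 = 2^{−1} = 6 (mod 11).
  i = 3 (α = 1): (1−2)(1−3)(1−9)(1−5) = (−1)·(−2)·(−8)·(−4) = 64 ≡ 9, so v_3 = 9^{−1} = 5 (mod 11).
  i = 4 (α = 9): (9−2)(9−3)(9−1)(9−5) = 7·6·8·4 = 1344 ≡ 2, so v_4 = 2^{−1} = 6 (mod 11).
  i = 5 (α = 5): (5−2)(5−3)(5−1)(5−9) = 3·2·4·(−4) = −96 ≡ 3, so v_5 = 3^{−1} = 4 (mod 11).
  v = [1, 6, 5, 6, 4].
Step 2: syndromes of r = [2, 4, 0, 7, 8] (all sums mod 11).
  S_0 = Σ v_i r_i = 1·2 + 6·4 + 5·0 + 6·7 + 4·8 = 100 ≡ 1.
  S_1 = Σ v_i α_i r_i = 1·2·2 + 6·3·4 + 5·1·0 + 6·9·7 + 4·5·8 = 614 ≡ 9.
  α_i^2 mod 11 = [4, 9, 1, 4, 3].
  S_2 = Σ v_i α_i^2 r_i = 1·4·2 + 6·9·4 + 5·1·0 + 6·4·7 + 4·3·8 = 488 ≡ 4.
  S = (1, 9, 4) ≠ 0, so r is not a codeword (an error is present).
Step 3: locate the error. For a single error e at position i, S_ℓ = v_i·e·α_i^ℓ, so α_err = S_1/S_0.
  S_0^{−1} = 1^{−1} = 1 (mod 11), so α_err = 9·1 = 9 ≡ 9 = α_4. Error position i = 4.
  Consistency check: S_2/S_1 = 4·5 = 20 ≡ 9 = α_err ✓ (single-error assumption holds).
Step 4: error magnitude e = S_0/v_4 = S_0·∏_{j≠4}(α_4 − α_j) = 1·2 = 2 ≡ 2 (mod 11).
Step 5: correct position 4: c_4 = r_4 − e = 7 − 2 ≡ 5 (mod 11). Hence c = [2, 4, 0, 5, 8].
  Check: interpolating c through the α_i gives m(x) = 9 + 2·x (degree < 2) with m(α_i) = c_i for every i, so c is indeed a codeword.


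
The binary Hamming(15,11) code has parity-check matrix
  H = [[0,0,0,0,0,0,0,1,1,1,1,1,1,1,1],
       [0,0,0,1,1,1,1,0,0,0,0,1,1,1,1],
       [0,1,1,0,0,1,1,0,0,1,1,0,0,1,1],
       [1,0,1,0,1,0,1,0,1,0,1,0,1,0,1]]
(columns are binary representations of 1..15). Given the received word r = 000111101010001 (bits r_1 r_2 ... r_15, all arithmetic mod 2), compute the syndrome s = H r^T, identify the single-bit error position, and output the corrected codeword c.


s = (1, 1, 0, 1)^T, error position = 13, corrected codeword c = 000111101010101

Compute s = H r^T mod 2 one row at a time:
  s_1 = 0 + 1 + 0 + 1 + 0 + 0 + 0 + 1 = 3 ≡ 1 (mod 2).
  s_2 = 1 + 1 + 1 + 1 + 0 + 0 + 0 + 1 = 5 ≡ 1 (mod 2).
  s_3 = 0 + 0 + 1 + 1 + 0 + 1 + 0 + 1 = 4 ≡ 0 (mod 2).
  s_4 = 0 + 0 + 1 + 1 + 1 + 1 + 0 + 1 = 5 ≡ 1 (mod 2).
s = (1, 1, 0, 1)^T — this equals column 13 of H (binary 1101), so error is at position 13.
Correct: flip bit 13 of r = 000111101010001 to get c = 000111101010101.


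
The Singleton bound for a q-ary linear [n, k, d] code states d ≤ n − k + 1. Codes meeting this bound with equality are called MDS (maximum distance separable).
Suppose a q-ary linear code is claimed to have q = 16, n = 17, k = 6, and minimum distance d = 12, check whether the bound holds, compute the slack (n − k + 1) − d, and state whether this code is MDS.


Singleton RHS = n − k + 1 = 12, slack = 0, bound satisfied, MDS.

Singleton bound: d ≤ n − k + 1.
Here n = 17, k = 6, so n − k + 1 = 12.
Given d = 12, check d ≤ 12: YES.
Slack = (n − k + 1) − d = 0.
The code is MDS (slack = 0).
Description: the claimed parameters are [17, 6, 12]_16; such a code would be MDS (meets Singleton bound).


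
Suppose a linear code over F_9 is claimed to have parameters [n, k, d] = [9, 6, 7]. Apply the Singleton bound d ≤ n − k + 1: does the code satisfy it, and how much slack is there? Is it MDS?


Singleton RHS = n − k + 1 = 4, slack = -3, bound violated (no such code; not MDS).

Singleton bound: d ≤ n − k + 1.
Here n = 9, k = 6, so n − k + 1 = 4.
Given d = 7, check d ≤ 4: NO.
Slack = (n − k + 1) − d = -3.
The slack is negative: d = 7 exceeds n − k + 1 = 4 by 3, so the Singleton bound is violated and no linear [9, 6, 7]_9 code can exist. In particular it is not MDS (MDS requires d = n − k + 1 exactly).
Description: the claimed parameters are [9, 6, 7]_9; such a code would be impossible (violates the Singleton bound).


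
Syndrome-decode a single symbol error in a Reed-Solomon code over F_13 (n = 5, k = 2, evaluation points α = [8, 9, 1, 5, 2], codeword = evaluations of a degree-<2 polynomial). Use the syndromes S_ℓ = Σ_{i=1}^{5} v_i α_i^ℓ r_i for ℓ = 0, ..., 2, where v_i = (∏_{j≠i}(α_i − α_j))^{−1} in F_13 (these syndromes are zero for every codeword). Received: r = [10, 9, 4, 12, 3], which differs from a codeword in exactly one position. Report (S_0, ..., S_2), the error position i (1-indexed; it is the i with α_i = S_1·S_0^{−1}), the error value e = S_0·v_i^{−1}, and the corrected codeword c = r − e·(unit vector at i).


S = (12, 8, 1), error at position 4, error magnitude e = 12, c = [10, 9, 4, 0, 3].

Step 1: column multipliers v_i = (∏_{j≠i}(α_i − α_j))^{−1} mod 13.
  i = 1 (α = 8): (8−9)(8−1)(8−5)(8−2) = (−1)·7·3·6 = −126 ≡ 4, so v_1 = 4^{−1} = 10 (mod 13).
  i = 2 (α = 9): (9−8)(9−1)(9−5)(9−2) = 1·8·4·7 = 224 ≡ 3, so v_2 = 3^{−1} = 9 (mod 13).
  i = 3 (α = 1): (1−8)(1−9)(1−5)(1−2) = (−7)·(−8)·(−4)·(−1) = 224 ≡ 3, so v_3 = 3^{−1} = 9 (mod 13).
  i = 4 (α = 5): (5−8)(5−9)(5−1)(5−2) = (−3)·(−4)·4·3 = 144 ≡ 1, so v_4 = 1^{−1} = 1 (mod 13).
  i = 5 (α = 2): (2−8)(2−9)(2−1)(2−5) = (−6)·(−7)·1·(−3) = −126 ≡ 4, so v_5 = 4^{−1} = 10 (mod 13).
  v = [10, 9, 9, 1, 10].
Step 2: syndromes of r = [10, 9, 4, 12, 3] (all sums mod 13).
  S_0 = Σ v_i r_i = 10·10 + 9·9 + 9·4 + 1·12 + 10·3 = 259 ≡ 12.
  S_1 = Σ v_i α_i r_i = 10·8·10 + 9·9·9 + 9·1·4 + 1·5·12 + 10·2·3 = 1685 ≡ 8.
  α_i^2 mod 13 = [12, 3, 1, 12, 4].
  S_2 = Σ v_i α_i^2 r_i = 10·12·10 + 9·3·9 + 9·1·4 + 1·12·12 + 10·4·3 = 1743 ≡ 1.
  S = (12, 8, 1) ≠ 0, so r is not a codeword (an error is present).
Step 3: locate the error. For a single error e at position i, S_ℓ = v_i·e·α_i^ℓ, so α_err = S_1/S_0.
  S_0^{−1} = 12^{−1} = 12 (mod 13), so α_err = 8·12 = 96 ≡ 5 = α_4. Error position i = 4.
  Consistency check: S_2/S_1 = 1·5 = 5 ≡ 5 = α_err ✓ (single-error assumption holds).
Step 4: error magnitude e = S_0/v_4 = S_0·∏_{j≠4}(α_4 − α_j) = 12·1 = 12 ≡ 12 (mod 13).
Step 5: correct position 4: c_4 = r_4 − e = 12 − 12 ≡ 0 (mod 13). Hence c = [10, 9, 4, 0, 3].
  Check: interpolating c through the α_i gives m(x) = 5 + 12·x (degree < 2) with m(α_i) = c_i for every i, so c is indeed a codeword.


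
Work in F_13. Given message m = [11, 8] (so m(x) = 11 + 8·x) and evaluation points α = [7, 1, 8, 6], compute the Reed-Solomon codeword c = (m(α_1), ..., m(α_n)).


c = [2, 6, 10, 7]

Message polynomial: m(x) = 11 + 8·x (mod 13).
For each evaluation point α_i, compute m(α_i) mod 13:
  α_1 = 7: Horner steps 8 → 2, so m(7) = 2.
  α_2 = 1: Horner steps 8 → 6, so m(1) = 6.
  α_3 = 8: Horner steps 8 → 10, so m(8) = 10.
  α_4 = 6: Horner steps 8 → 7, so m(6) = 7.
Codeword c = [2, 6, 10, 7] ∈ F_13^4.


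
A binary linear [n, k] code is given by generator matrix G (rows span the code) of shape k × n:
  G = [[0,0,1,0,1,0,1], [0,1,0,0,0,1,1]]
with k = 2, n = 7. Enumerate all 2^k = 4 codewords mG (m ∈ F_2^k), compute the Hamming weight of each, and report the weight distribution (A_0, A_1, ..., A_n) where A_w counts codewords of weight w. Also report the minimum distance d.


Weight distribution: A_0 = 1, A_3 = 2, A_4 = 1. Minimum distance d = 3.

Enumerate all 2^2 = 4 messages m ∈ F_2^2.
For each, compute codeword c = mG in F_2^7, then tally its weight.
  m = 00 → c = 0000000, weight = 0.
  m = 10 → c = 0010101, weight = 3.
  m = 01 → c = 0100011, weight = 3.
  m = 11 → c = 0110110, weight = 4.
Tally weights:
  weight 0: 1 codewords.
  weight 3: 2 codewords.
  weight 4: 1 codewords.
Minimum distance d = smallest w > 0 with A_w > 0 = 3.
Sanity: Σ A_w = 4 = 2^2 = 4 ✓.


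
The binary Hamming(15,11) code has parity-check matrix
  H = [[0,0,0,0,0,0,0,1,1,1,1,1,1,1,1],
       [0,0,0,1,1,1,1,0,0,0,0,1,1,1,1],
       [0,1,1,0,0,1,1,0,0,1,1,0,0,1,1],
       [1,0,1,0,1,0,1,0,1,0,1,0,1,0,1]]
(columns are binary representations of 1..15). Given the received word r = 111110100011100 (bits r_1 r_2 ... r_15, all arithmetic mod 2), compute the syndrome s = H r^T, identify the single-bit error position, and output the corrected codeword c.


s = (1, 1, 0, 0)^T, error position = 12, corrected codeword c = 111110100010100

Compute s = H r^T mod 2 one row at a time:
  s_1 = 0 + 0 + 0 + 1 + 1 + 1 + 0 + 0 = 3 ≡ 1 (mod 2).
  s_2 = 1 + 1 + 0 + 1 + 1 + 1 + 0 + 0 = 5 ≡ 1 (mod 2).
  s_3 = 1 + 1 + 0 + 1 + 0 + 1 + 0 + 0 = 4 ≡ 0 (mod 2).
  s_4 = 1 + 1 + 1 + 1 + 0 + 1 + 1 + 0 = 6 ≡ 0 (mod 2).
s = (1, 1, 0, 0)^T — this equals column 12 of H (binary 1100), so error is at position 12.
Correct: flip bit 12 of r = 111110100011100 to get c = 111110100010100.


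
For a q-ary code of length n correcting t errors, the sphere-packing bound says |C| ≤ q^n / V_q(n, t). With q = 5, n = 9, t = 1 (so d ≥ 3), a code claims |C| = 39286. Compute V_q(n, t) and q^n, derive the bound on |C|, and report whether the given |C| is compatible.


V_q(n, t) = 37, q^n = 1953125, Hamming bound = 52787, |C| = 39286 ≤ bound (satisfied).

Step 1: Compute V_q(n, t) = Σ_{j=0}^1 C(n, j) (q−1)^j.
  j = 0: C(9,0)·(4)^0 = 1·1 = 1.
  j = 1: C(9,1)·(4)^1 = 9·4 = 36.
  V_q(n, t) = 1 + 36 = 37.
Step 2: q^n = 5^9 = 1953125.
Step 3: Hamming bound ⌊q^n / V_q(n,t)⌋ = ⌊1953125/37⌋ = 52787.
Step 4: Compare |C| = 39286 to 52787: satisfied.
The claimed |C| lies below the Hamming bound.


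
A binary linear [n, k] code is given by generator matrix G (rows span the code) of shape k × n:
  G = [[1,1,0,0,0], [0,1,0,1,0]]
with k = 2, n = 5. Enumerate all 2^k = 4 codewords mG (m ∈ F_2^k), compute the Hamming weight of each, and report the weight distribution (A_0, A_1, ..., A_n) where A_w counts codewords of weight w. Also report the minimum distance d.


Weight distribution: A_0 = 1, A_2 = 3. Minimum distance d = 2.

Enumerate all 2^2 = 4 messages m ∈ F_2^2.
For each, compute codeword c = mG in F_2^5, then tally its weight.
  m = 00 → c = 00000, weight = 0.
  m = 10 → c = 11000, weight = 2.
  m = 01 → c = 01010, weight = 2.
  m = 11 → c = 10010, weight = 2.
Tally weights:
  weight 0: 1 codewords.
  weight 2: 3 codewords.
Minimum distance d = smallest w > 0 with A_w > 0 = 2.
Sanity: Σ A_w = 4 = 2^2 = 4 ✓.
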